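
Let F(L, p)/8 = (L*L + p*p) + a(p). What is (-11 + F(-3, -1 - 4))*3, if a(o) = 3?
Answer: 855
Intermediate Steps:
F(L, p) = 24 + 8*L**2 + 8*p**2 (F(L, p) = 8*((L*L + p*p) + 3) = 8*((L**2 + p**2) + 3) = 8*(3 + L**2 + p**2) = 24 + 8*L**2 + 8*p**2)
(-11 + F(-3, -1 - 4))*3 = (-11 + (24 + 8*(-3)**2 + 8*(-1 - 4)**2))*3 = (-11 + (24 + 8*9 + 8*(-5)**2))*3 = (-11 + (24 + 72 + 8*25))*3 = (-11 + (24 + 72 + 200))*3 = (-11 + 296)*3 = 285*3 = 855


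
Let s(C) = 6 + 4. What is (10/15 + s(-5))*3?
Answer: 32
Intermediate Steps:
s(C) = 10
(10/15 + s(-5))*3 = (10/15 + 10)*3 = (10*(1/15) + 10)*3 = (2/3 + 10)*3 = (32/3)*3 = 32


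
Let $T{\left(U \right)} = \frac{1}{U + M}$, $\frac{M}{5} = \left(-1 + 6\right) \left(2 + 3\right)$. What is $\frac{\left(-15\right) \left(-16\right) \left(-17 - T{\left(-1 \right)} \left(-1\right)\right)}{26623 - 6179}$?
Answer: $- \frac{31605}{158441} \approx -0.19947$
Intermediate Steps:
$M = 125$ ($M = 5 \left(-1 + 6\right) \left(2 + 3\right) = 5 \cdot 5 \cdot 5 = 5 \cdot 25 = 125$)
$T{\left(U \right)} = \frac{1}{125 + U}$ ($T{\left(U \right)} = \frac{1}{U + 125} = \frac{1}{125 + U}$)
$\frac{\left(-15\right) \left(-16\right) \left(-17 - T{\left(-1 \right)} \left(-1\right)\right)}{26623 - 6179} = \frac{\left(-15\right) \left(-16\right) \left(-17 - \frac{1}{125 - 1} \left(-1\right)\right)}{26623 - 6179} = \frac{240 \left(-17 - \frac{1}{124} \left(-1\right)\right)}{20444} = 240 \left(-17 - \frac{1}{124} \left(-1\right)\right) \frac{1}{20444} = 240 \left(-17 - - \frac{1}{124}\right) \frac{1}{20444} = 240 \left(-17 + \frac{1}{124}\right) \frac{1}{20444} = 240 \left(- \frac{2107}{124}\right) \frac{1}{20444} = \left(- \frac{126420}{31}\right) \frac{1}{20444} = - \frac{31605}{158441}$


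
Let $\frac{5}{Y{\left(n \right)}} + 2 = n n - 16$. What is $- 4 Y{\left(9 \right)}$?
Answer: $- \frac{20}{63} \approx -0.31746$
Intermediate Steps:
$Y{\left(n \right)} = \frac{5}{-18 + n^{2}}$ ($Y{\left(n \right)} = \frac{5}{-2 + \left(n n - 16\right)} = \frac{5}{-2 + \left(n^{2} - 16\right)} = \frac{5}{-2 + \left(-16 + n^{2}\right)} = \frac{5}{-18 + n^{2}}$)
$- 4 Y{\left(9 \right)} = - 4 \frac{5}{-18 + 9^{2}} = - 4 \frac{5}{-18 + 81} = - 4 \cdot \frac{5}{63} = - 4 \cdot 5 \cdot \frac{1}{63} = \left(-4\right) \frac{5}{63} = - \frac{20}{63}$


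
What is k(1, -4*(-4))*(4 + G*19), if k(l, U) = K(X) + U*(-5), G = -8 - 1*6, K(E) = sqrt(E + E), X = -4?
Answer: 20960 - 524*I*sqrt(2) ≈ 20960.0 - 741.05*I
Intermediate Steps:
K(E) = sqrt(2)*sqrt(E) (K(E) = sqrt(2*E) = sqrt(2)*sqrt(E))
G = -14 (G = -8 - 6 = -14)
k(l, U) = -5*U + 2*I*sqrt(2) (k(l, U) = sqrt(2)*sqrt(-4) + U*(-5) = sqrt(2)*(2*I) - 5*U = 2*I*sqrt(2) - 5*U = -5*U + 2*I*sqrt(2))
k(1, -4*(-4))*(4 + G*19) = (-(-20)*(-4) + 2*I*sqrt(2))*(4 - 14*19) = (-5*16 + 2*I*sqrt(2))*(4 - 266) = (-80 + 2*I*sqrt(2))*(-262) = 20960 - 524*I*sqrt(2)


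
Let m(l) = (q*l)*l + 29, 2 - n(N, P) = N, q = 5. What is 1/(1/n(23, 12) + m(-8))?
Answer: 21/7328 ≈ 0.0028657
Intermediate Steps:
n(N, P) = 2 - N
m(l) = 29 + 5*l² (m(l) = (5*l)*l + 29 = 5*l² + 29 = 29 + 5*l²)
1/(1/n(23, 12) + m(-8)) = 1/(1/(2 - 1*23) + (29 + 5*(-8)²)) = 1/(1/(2 - 23) + (29 + 5*64)) = 1/(1/(-21) + (29 + 320)) = 1/(-1/21 + 349) = 1/(7328/21) = 21/7328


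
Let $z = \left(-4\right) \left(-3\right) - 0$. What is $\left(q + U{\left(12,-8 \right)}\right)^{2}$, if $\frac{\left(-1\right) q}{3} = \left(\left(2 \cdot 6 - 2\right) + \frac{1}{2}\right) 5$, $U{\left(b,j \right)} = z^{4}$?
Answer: $\frac{1693898649}{4} \approx 4.2347 \cdot 10^{8}$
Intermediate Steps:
$z = 12$ ($z = 12 + 0 = 12$)
$U{\left(b,j \right)} = 20736$ ($U{\left(b,j \right)} = 12^{4} = 20736$)
$q = - \frac{315}{2}$ ($q = - 3 \left(\left(2 \cdot 6 - 2\right) + \frac{1}{2}\right) 5 = - 3 \left(\left(12 - 2\right) + \frac{1}{2}\right) 5 = - 3 \left(10 + \frac{1}{2}\right) 5 = - 3 \cdot \frac{21}{2} \cdot 5 = \left(-3\right) \frac{105}{2} = - \frac{315}{2} \approx -157.5$)
$\left(q + U{\left(12,-8 \right)}\right)^{2} = \left(- \frac{315}{2} + 20736\right)^{2} = \left(\frac{41157}{2}\right)^{2} = \frac{1693898649}{4}$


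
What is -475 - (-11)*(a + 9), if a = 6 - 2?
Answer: -332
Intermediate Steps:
a = 4
-475 - (-11)*(a + 9) = -475 - (-11)*(4 + 9) = -475 - (-11)*13 = -475 - 1*(-143) = -475 + 143 = -332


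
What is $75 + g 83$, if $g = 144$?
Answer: $12027$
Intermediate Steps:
$75 + g 83 = 75 + 144 \cdot 83 = 75 + 11952 = 12027$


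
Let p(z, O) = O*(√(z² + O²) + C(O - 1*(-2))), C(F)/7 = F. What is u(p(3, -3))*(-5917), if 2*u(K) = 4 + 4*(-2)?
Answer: 11834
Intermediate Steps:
C(F) = 7*F
p(z, O) = O*(14 + √(O² + z²) + 7*O) (p(z, O) = O*(√(z² + O²) + 7*(O - 1*(-2))) = O*(√(O² + z²) + 7*(O + 2)) = O*(√(O² + z²) + 7*(2 + O)) = O*(√(O² + z²) + (14 + 7*O)) = O*(14 + √(O² + z²) + 7*O))
u(K) = -2 (u(K) = (4 + 4*(-2))/2 = (4 - 8)/2 = (½)*(-4) = -2)
u(p(3, -3))*(-5917) = -2*(-5917) = 11834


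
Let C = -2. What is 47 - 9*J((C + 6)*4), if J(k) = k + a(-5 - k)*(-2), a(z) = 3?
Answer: -43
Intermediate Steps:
J(k) = -6 + k (J(k) = k + 3*(-2) = k - 6 = -6 + k)
47 - 9*J((C + 6)*4) = 47 - 9*(-6 + (-2 + 6)*4) = 47 - 9*(-6 + 4*4) = 47 - 9*(-6 + 16) = 47 - 9*10 = 47 - 90 = -43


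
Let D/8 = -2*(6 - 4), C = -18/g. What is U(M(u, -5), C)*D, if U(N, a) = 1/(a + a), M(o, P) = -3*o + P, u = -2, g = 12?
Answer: 32/3 ≈ 10.667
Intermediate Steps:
C = -3/2 (C = -18/12 = -18*1/12 = -3/2 ≈ -1.5000)
M(o, P) = P - 3*o
U(N, a) = 1/(2*a)
D = -32 (D = 8*(-2*(6 - 4)) = 8*(-2*2) = 8*(-4) = -32)
U(M(u, -5), C)*D = (1/(2*(-3/2)))*(-32) = ((½)*(-⅔))*(-32) = -⅓*(-32) = 32/3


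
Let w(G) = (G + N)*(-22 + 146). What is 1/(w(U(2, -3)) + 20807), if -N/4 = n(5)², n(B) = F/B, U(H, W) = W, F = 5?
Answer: 1/19939 ≈ 5.0153e-5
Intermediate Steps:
n(B) = 5/B
N = -4 (N = -4*1² = -4*1 = -4)
w(G) = -496 + 124*G (w(G) = (G - 4)*(-22 + 146) = (-4 + G)*124 = -496 + 124*G)
1/(w(U(2, -3)) + 20807) = 1/((-496 + 124*(-3)) + 20807) = 1/((-496 - 372) + 20807) = 1/(-868 + 20807) = 1/19939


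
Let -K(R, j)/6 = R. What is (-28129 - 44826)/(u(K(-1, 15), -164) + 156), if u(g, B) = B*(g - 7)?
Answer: -14591/64 ≈ -227.98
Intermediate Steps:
K(R, j) = -6*R
u(g, B) = B*(-7 + g)
(-28129 - 44826)/(u(K(-1, 15), -164) + 156) = (-28129 - 44826)/(-164*(-7 - 6*(-1)) + 156) = -72955/(-164*(-7 + 6) + 156) = -72955/(-164*(-1) + 156) = -72955/(164 + 156) = -72955/320 = -72955*1/320 = -14591/64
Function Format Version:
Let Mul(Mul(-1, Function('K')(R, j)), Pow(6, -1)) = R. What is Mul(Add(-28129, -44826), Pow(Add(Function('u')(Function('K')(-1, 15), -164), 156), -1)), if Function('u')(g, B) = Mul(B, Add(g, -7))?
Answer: Rational(-14591, 64) ≈ -227.98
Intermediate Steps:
Function('K')(R, j) = Mul(-6, R)
Function('u')(g, B) = Mul(B, Add(-7, g))
Mul(Add(-28129, -44826), Pow(Add(Function('u')(Function('K')(-1, 15), -164), 156), -1)) = Mul(Add(-28129, -44826), Pow(Add(Mul(-164, Add(-7, Mul(-6, -1))), 156), -1)) = Mul(-72955, Pow(Add(Mul(-164, Add(-7, 6)), 156), -1)) = Mul(-72955, Pow(Add(Mul(-164, -1), 156), -1)) = Mul(-72955, Pow(Add(164, 156), -1)) = Mul(-72955, Pow(320, -1)) = Mul(-72955, Rational(1, 320)) = Rational(-14591, 64)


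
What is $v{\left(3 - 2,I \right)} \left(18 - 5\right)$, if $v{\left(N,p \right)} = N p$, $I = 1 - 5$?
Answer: $-52$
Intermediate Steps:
$I = -4$ ($I = 1 - 5 = -4$)
$v{\left(3 - 2,I \right)} \left(18 - 5\right) = \left(3 - 2\right) \left(-4\right) \left(18 - 5\right) = 1 \left(-4\right) \left(18 - 5\right) = \left(-4\right) 13 = -52$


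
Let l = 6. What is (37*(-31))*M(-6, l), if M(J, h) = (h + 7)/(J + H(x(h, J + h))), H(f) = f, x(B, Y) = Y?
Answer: 14911/6 ≈ 2485.2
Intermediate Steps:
M(J, h) = (7 + h)/(h + 2*J) (M(J, h) = (h + 7)/(J + (J + h)) = (7 + h)/(h + 2*J))
(37*(-31))*M(-6, l) = (37*(-31))*((7 + 6)/(6 + 2*(-6))) = -1147*13/(6 - 12) = -1147*13/(-6) = -(-1147)*13/6 = -1147*(-13/6) = 14911/6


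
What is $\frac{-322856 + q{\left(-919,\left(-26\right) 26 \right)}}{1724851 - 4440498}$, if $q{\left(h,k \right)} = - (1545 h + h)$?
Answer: $- \frac{1097918}{2715647} \approx -0.40429$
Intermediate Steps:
$q{\left(h,k \right)} = - 1546 h$
$\frac{-322856 + q{\left(-919,\left(-26\right) 26 \right)}}{1724851 - 4440498} = \frac{-322856 - -1420774}{1724851 - 4440498} = \frac{-322856 + 1420774}{-2715647} = 1097918 \left(- \frac{1}{2715647}\right) = - \frac{1097918}{2715647}$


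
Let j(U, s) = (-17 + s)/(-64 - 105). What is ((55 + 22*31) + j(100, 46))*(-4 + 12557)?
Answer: 1563149772/169 ≈ 9.2494e+6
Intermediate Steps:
j(U, s) = 17/169 - s/169 (j(U, s) = (-17 + s)/(-169) = (-17 + s)*(-1/169) = 17/169 - s/169)
((55 + 22*31) + j(100, 46))*(-4 + 12557) = ((55 + 22*31) + (17/169 - 1/169*46))*(-4 + 12557) = ((55 + 682) + (17/169 - 46/169))*12553 = (737 - 29/169)*12553 = (124524/169)*12553 = 1563149772/169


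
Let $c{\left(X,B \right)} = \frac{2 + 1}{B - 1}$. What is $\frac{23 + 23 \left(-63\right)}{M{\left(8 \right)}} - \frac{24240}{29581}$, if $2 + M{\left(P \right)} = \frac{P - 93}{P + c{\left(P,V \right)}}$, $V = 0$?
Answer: $\frac{41721946}{562039} \approx 74.233$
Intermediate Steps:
$c{\left(X,B \right)} = \frac{3}{-1 + B}$
$M{\left(P \right)} = -2 + \frac{-93 + P}{-3 + P}$ ($M{\left(P \right)} = -2 + \frac{P - 93}{P + \frac{3}{-1 + 0}} = -2 + \frac{-93 + P}{P + \frac{3}{-1}} = -2 + \frac{-93 + P}{P + 3 \left(-1\right)} = -2 + \frac{-93 + P}{P - 3} = -2 + \frac{-93 + P}{-3 + P}$)
$\frac{23 + 23 \left(-63\right)}{M{\left(8 \right)}} - \frac{24240}{29581} = \frac{23 + 23 \left(-63\right)}{\frac{1}{-3 + 8} \left(-87 - 8\right)} - \frac{24240}{29581} = \frac{23 - 1449}{\frac{1}{5} \left(-87 - 8\right)} - \frac{24240}{29581} = - \frac{1426}{\frac{1}{5} \left(-95\right)} - \frac{24240}{29581} = - \frac{1426}{-19} - \frac{24240}{29581} = \left(-1426\right) \left(- \frac{1}{19}\right) - \frac{24240}{29581} = \frac{1426}{19} - \frac{24240}{29581} = \frac{41721946}{562039}$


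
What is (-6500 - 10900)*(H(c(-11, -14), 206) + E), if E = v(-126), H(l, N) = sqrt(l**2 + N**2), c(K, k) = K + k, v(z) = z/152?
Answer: 274050/19 - 295800*sqrt(149) ≈ -3.5963e+6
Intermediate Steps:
v(z) = z/152 (v(z) = z*(1/152) = z/152)
H(l, N) = sqrt(N**2 + l**2)
E = -63/76 (E = (1/152)*(-126) = -63/76 ≈ -0.82895)
(-6500 - 10900)*(H(c(-11, -14), 206) + E) = (-6500 - 10900)*(sqrt(206**2 + (-11 - 14)**2) - 63/76) = -17400*(sqrt(42436 + (-25)**2) - 63/76) = -17400*(sqrt(42436 + 625) - 63/76) = -17400*(sqrt(43061) - 63/76) = -17400*(17*sqrt(149) - 63/76) = -17400*(-63/76 + 17*sqrt(149)) = 274050/19 - 295800*sqrt(149)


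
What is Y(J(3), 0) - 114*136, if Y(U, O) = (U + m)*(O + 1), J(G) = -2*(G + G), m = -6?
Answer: -15522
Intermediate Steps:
J(G) = -4*G
Y(U, O) = (1 + O)*(-6 + U) (Y(U, O) = (U - 6)*(O + 1) = (-6 + U)*(1 + O) = (1 + O)*(-6 + U))
Y(J(3), 0) - 114*136 = (-6 - 4*3 - 6*0 + 0*(-4*3)) - 114*136 = (-6 - 12 + 0 + 0*(-12)) - 15504 = (-6 - 12 + 0 + 0) - 15504 = -18 - 15504 = -15522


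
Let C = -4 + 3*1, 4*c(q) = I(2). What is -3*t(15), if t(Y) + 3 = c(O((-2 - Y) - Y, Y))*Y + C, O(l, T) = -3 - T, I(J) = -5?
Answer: 273/4 ≈ 68.250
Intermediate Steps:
c(q) = -5/4 (c(q) = (¼)*(-5) = -5/4)
C = -1 (C = -4 + 3 = -1)
t(Y) = -4 - 5*Y/4 (t(Y) = -3 + (-5*Y/4 - 1) = -3 + (-1 - 5*Y/4) = -4 - 5*Y/4)
-3*t(15) = -3*(-4 - 5/4*15) = -3*(-4 - 75/4) = -3*(-91/4) = 273/4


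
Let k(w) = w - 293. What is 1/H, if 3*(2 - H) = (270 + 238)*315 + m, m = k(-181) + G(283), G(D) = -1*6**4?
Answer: -1/52748 ≈ -1.8958e-5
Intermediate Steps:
G(D) = -1296 (G(D) = -1*1296 = -1296)
k(w) = -293 + w
m = -1770 (m = (-293 - 181) - 1296 = -474 - 1296 = -1770)
H = -52748 (H = 2 - ((270 + 238)*315 - 1770)/3 = 2 - (508*315 - 1770)/3 = 2 - (160020 - 1770)/3 = 2 - 1/3*158250 = 2 - 52750 = -52748)
1/H = 1/(-52748) = -1/52748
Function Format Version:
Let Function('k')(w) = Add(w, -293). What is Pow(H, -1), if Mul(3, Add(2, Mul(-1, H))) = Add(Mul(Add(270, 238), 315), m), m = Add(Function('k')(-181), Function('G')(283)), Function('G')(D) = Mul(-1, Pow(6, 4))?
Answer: Rational(-1, 52748) ≈ -1.8958e-5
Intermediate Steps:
Function('G')(D) = -1296 (Function('G')(D) = Mul(-1, 1296) = -1296)
Function('k')(w) = Add(-293, w)
m = -1770 (m = Add(Add(-293, -181), -1296) = Add(-474, -1296) = -1770)
H = -52748 (H = Add(2, Mul(Rational(-1, 3), Add(Mul(Add(270, 238), 315), -1770))) = Add(2, Mul(Rational(-1, 3), Add(Mul(508, 315), -1770))) = Add(2, Mul(Rational(-1, 3), Add(160020, -1770))) = Add(2, Mul(Rational(-1, 3), 158250)) = Add(2, -52750) = -52748)
Pow(H, -1) = Pow(-52748, -1) = Rational(-1, 52748)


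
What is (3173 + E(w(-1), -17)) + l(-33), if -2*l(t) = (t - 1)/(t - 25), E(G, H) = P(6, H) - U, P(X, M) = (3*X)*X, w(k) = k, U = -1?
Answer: 190339/58 ≈ 3281.7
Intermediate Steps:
P(X, M) = 3*X²
E(G, H) = 109 (E(G, H) = 3*6² - 1*(-1) = 3*36 + 1 = 108 + 1 = 109)
l(t) = -(-1 + t)/(2*(-25 + t)) (l(t) = -(t - 1)/(2*(t - 25)) = -(-1 + t)/(2*(-25 + t)))
(3173 + E(w(-1), -17)) + l(-33) = (3173 + 109) + (1 - 1*(-33))/(2*(-25 - 33)) = 3282 + (½)*(1 + 33)/(-58) = 3282 + (½)*(-1/58)*34 = 3282 - 17/58 = 190339/58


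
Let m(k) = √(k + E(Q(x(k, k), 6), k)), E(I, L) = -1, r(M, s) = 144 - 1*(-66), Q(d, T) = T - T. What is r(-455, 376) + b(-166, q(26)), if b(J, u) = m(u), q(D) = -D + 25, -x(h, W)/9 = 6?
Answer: 210 + I*√2 ≈ 210.0 + 1.4142*I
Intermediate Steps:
x(h, W) = -54 (x(h, W) = -9*6 = -54)
Q(d, T) = 0
r(M, s) = 210 (r(M, s) = 144 + 66 = 210)
q(D) = 25 - D
m(k) = √(-1 + k) (m(k) = √(k - 1) = √(-1 + k))
b(J, u) = √(-1 + u)
r(-455, 376) + b(-166, q(26)) = 210 + √(-1 + (25 - 1*26)) = 210 + √(-1 + (25 - 26)) = 210 + √(-1 - 1) = 210 + √(-2) = 210 + I*√2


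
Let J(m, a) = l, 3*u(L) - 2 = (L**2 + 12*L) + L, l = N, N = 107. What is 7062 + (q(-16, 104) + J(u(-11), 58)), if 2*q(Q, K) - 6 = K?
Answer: 7224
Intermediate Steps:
q(Q, K) = 3 + K/2
l = 107
u(L) = 2/3 + L**2/3 + 13*L/3 (u(L) = 2/3 + ((L**2 + 12*L) + L)/3 = 2/3 + (L**2 + 13*L)/3 = 2/3 + (L**2/3 + 13*L/3) = 2/3 + L**2/3 + 13*L/3)
J(m, a) = 107
7062 + (q(-16, 104) + J(u(-11), 58)) = 7062 + ((3 + (1/2)*104) + 107) = 7062 + ((3 + 52) + 107) = 7062 + (55 + 107) = 7062 + 162 = 7224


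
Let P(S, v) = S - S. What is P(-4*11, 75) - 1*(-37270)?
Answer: 37270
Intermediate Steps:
P(S, v) = 0
P(-4*11, 75) - 1*(-37270) = 0 - 1*(-37270) = 0 + 37270 = 37270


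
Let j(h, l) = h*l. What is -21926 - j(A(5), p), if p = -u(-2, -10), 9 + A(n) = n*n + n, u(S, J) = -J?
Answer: -21716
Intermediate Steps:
A(n) = -9 + n + n² (A(n) = -9 + (n*n + n) = -9 + (n² + n) = -9 + (n + n²) = -9 + n + n²)
p = -10 (p = -(-1)*(-10) = -1*10 = -10)
-21926 - j(A(5), p) = -21926 - (-9 + 5 + 5²)*(-10) = -21926 - (-9 + 5 + 25)*(-10) = -21926 - 21*(-10) = -21926 - 1*(-210) = -21926 + 210 = -21716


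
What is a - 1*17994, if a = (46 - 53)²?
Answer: -17945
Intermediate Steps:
a = 49 (a = (-7)² = 49)
a - 1*17994 = 49 - 1*17994 = 49 - 17994 = -17945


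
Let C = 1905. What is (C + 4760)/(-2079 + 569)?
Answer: -1333/302 ≈ -4.4139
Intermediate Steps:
(C + 4760)/(-2079 + 569) = (1905 + 4760)/(-2079 + 569) = 6665/(-1510) = 6665*(-1/1510) = -1333/302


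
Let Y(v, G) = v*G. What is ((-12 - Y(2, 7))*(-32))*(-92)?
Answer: -76544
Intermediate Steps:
Y(v, G) = G*v
((-12 - Y(2, 7))*(-32))*(-92) = ((-12 - 7*2)*(-32))*(-92) = ((-12 - 1*14)*(-32))*(-92) = ((-12 - 14)*(-32))*(-92) = -26*(-32)*(-92) = 832*(-92) = -76544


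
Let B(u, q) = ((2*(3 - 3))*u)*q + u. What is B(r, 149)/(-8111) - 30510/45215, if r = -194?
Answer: -47738980/73347773 ≈ -0.65086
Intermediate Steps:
B(u, q) = u (B(u, q) = ((2*0)*u)*q + u = (0*u)*q + u = 0*q + u = 0 + u = u)
B(r, 149)/(-8111) - 30510/45215 = -194/(-8111) - 30510/45215 = -194*(-1/8111) - 30510*1/45215 = 194/8111 - 6102/9043 = -47738980/73347773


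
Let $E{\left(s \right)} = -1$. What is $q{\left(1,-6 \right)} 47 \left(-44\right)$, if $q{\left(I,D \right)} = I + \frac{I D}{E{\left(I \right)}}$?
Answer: $-14476$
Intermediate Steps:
$q{\left(I,D \right)} = I - D I$ ($q{\left(I,D \right)} = I + \frac{I D}{-1} = I + D I \left(-1\right) = I - D I$)
$q{\left(1,-6 \right)} 47 \left(-44\right) = 1 \left(1 - -6\right) 47 \left(-44\right) = 1 \left(1 + 6\right) 47 \left(-44\right) = 1 \cdot 7 \cdot 47 \left(-44\right) = 7 \cdot 47 \left(-44\right) = 329 \left(-44\right) = -14476$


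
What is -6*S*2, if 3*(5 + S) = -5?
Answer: 80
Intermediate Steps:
S = -20/3 (S = -5 + (⅓)*(-5) = -5 - 5/3 = -20/3 ≈ -6.6667)
-6*S*2 = -6*(-20/3)*2 = 40*2 = 80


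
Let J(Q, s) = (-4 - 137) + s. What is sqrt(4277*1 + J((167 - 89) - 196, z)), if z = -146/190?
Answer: sqrt(37320465)/95 ≈ 64.306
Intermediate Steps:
z = -73/95 (z = -146*1/190 = -73/95 ≈ -0.76842)
J(Q, s) = -141 + s
sqrt(4277*1 + J((167 - 89) - 196, z)) = sqrt(4277*1 + (-141 - 73/95)) = sqrt(4277 - 13468/95) = sqrt(392847/95) = sqrt(37320465)/95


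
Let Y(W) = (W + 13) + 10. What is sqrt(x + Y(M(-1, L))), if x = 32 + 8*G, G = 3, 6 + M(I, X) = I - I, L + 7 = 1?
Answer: sqrt(73) ≈ 8.5440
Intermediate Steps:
L = -6 (L = -7 + 1 = -6)
M(I, X) = -6 (M(I, X) = -6 + (I - I) = -6 + 0 = -6)
x = 56 (x = 32 + 8*3 = 32 + 24 = 56)
Y(W) = 23 + W (Y(W) = (13 + W) + 10 = 23 + W)
sqrt(x + Y(M(-1, L))) = sqrt(56 + (23 - 6)) = sqrt(56 + 17) = sqrt(73)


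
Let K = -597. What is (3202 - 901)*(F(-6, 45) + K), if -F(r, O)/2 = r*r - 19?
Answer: -1451931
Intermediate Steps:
F(r, O) = 38 - 2*r² (F(r, O) = -2*(r*r - 19) = -2*(r² - 19) = -2*(-19 + r²) = 38 - 2*r²)
(3202 - 901)*(F(-6, 45) + K) = (3202 - 901)*((38 - 2*(-6)²) - 597) = 2301*((38 - 2*36) - 597) = 2301*((38 - 72) - 597) = 2301*(-34 - 597) = 2301*(-631) = -1451931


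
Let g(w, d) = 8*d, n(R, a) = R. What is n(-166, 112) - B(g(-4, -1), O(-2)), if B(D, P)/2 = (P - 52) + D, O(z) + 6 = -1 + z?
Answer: -28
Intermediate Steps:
O(z) = -7 + z (O(z) = -6 + (-1 + z) = -7 + z)
B(D, P) = -104 + 2*D + 2*P (B(D, P) = 2*((P - 52) + D) = 2*((-52 + P) + D) = 2*(-52 + D + P) = -104 + 2*D + 2*P)
n(-166, 112) - B(g(-4, -1), O(-2)) = -166 - (-104 + 2*(8*(-1)) + 2*(-7 - 2)) = -166 - (-104 + 2*(-8) + 2*(-9)) = -166 - (-104 - 16 - 18) = -166 - 1*(-138) = -166 + 138 = -28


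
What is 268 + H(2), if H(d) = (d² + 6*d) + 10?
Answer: 294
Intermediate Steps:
H(d) = 10 + d² + 6*d
268 + H(2) = 268 + (10 + 2² + 6*2) = 268 + (10 + 4 + 12) = 268 + 26 = 294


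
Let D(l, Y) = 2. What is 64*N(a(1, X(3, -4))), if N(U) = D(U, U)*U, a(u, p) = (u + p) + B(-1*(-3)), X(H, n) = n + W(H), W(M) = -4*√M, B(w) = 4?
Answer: 128 - 512*√3 ≈ -758.81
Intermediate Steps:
X(H, n) = n - 4*√H
a(u, p) = 4 + p + u (a(u, p) = (u + p) + 4 = (p + u) + 4 = 4 + p + u)
N(U) = 2*U
64*N(a(1, X(3, -4))) = 64*(2*(4 + (-4 - 4*√3) + 1)) = 64*(2*(1 - 4*√3)) = 64*(2 - 8*√3) = 128 - 512*√3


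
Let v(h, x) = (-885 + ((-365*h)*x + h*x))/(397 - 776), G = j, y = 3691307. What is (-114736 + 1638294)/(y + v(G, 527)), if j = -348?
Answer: 288714241/666125047 ≈ 0.43342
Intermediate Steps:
G = -348
v(h, x) = 885/379 + 364*h*x/379 (v(h, x) = (-885 + (-365*h*x + h*x))/(-379) = (-885 - 364*h*x)*(-1/379) = 885/379 + 364*h*x/379)
(-114736 + 1638294)/(y + v(G, 527)) = (-114736 + 1638294)/(3691307 + (885/379 + (364/379)*(-348)*527)) = 1523558/(3691307 + (885/379 - 66756144/379)) = 1523558/(3691307 - 66755259/379) = 1523558/(1332250094/379) = 1523558*(379/1332250094) = 288714241/666125047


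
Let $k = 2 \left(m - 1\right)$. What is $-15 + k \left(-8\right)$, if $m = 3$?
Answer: $-47$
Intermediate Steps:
$k = 4$ ($k = 2 \left(3 - 1\right) = 2 \cdot 2 = 4$)
$-15 + k \left(-8\right) = -15 + 4 \left(-8\right) = -15 - 32 = -47$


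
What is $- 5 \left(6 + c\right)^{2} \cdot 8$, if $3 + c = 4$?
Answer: $-1960$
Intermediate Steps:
$c = 1$ ($c = -3 + 4 = 1$)
$- 5 \left(6 + c\right)^{2} \cdot 8 = - 5 \left(6 + 1\right)^{2} \cdot 8 = - 5 \cdot 7^{2} \cdot 8 = \left(-5\right) 49 \cdot 8 = \left(-245\right) 8 = -1960$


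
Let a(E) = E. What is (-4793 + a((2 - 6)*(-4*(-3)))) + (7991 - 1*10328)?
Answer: -7178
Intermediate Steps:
(-4793 + a((2 - 6)*(-4*(-3)))) + (7991 - 1*10328) = (-4793 + (2 - 6)*(-4*(-3))) + (7991 - 1*10328) = (-4793 - 4*12) + (7991 - 10328) = (-4793 - 48) - 2337 = -4841 - 2337 = -7178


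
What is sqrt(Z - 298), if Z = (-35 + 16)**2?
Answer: 3*sqrt(7) ≈ 7.9373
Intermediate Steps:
Z = 361 (Z = (-19)**2 = 361)
sqrt(Z - 298) = sqrt(361 - 298) = sqrt(63) = 3*sqrt(7)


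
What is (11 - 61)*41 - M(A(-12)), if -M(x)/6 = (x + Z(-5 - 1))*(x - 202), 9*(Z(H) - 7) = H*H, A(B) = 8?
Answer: -24166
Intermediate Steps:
Z(H) = 7 + H**2/9 (Z(H) = 7 + (H*H)/9 = 7 + H**2/9)
M(x) = -6*(-202 + x)*(11 + x) (M(x) = -6*(x + (7 + (-5 - 1)**2/9))*(x - 202) = -6*(x + (7 + (1/9)*(-6)**2))*(-202 + x) = -6*(x + (7 + (1/9)*36))*(-202 + x) = -6*(x + (7 + 4))*(-202 + x) = -6*(x + 11)*(-202 + x) = -6*(11 + x)*(-202 + x) = -6*(-202 + x)*(11 + x))
(11 - 61)*41 - M(A(-12)) = (11 - 61)*41 - (13332 - 6*8**2 + 1146*8) = -50*41 - (13332 - 6*64 + 9168) = -2050 - (13332 - 384 + 9168) = -2050 - 1*22116 = -2050 - 22116 = -24166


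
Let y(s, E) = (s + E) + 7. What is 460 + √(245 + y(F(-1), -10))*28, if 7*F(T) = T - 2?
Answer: 460 + 4*√11837 ≈ 895.19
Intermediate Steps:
F(T) = -2/7 + T/7 (F(T) = (T - 2)/7 = (-2 + T)/7 = -2/7 + T/7)
y(s, E) = 7 + E + s (y(s, E) = (E + s) + 7 = 7 + E + s)
460 + √(245 + y(F(-1), -10))*28 = 460 + √(245 + (7 - 10 + (-2/7 + (⅐)*(-1))))*28 = 460 + √(245 + (7 - 10 + (-2/7 - ⅐)))*28 = 460 + √(245 + (7 - 10 - 3/7))*28 = 460 + √(245 - 24/7)*28 = 460 + √(1691/7)*28 = 460 + (√11837/7)*28 = 460 + 4*√11837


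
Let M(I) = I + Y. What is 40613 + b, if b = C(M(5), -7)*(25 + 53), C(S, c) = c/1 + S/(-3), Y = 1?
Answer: 39911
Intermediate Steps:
M(I) = 1 + I (M(I) = I + 1 = 1 + I)
C(S, c) = c - S/3 (C(S, c) = c*1 + S*(-⅓) = c - S/3)
b = -702 (b = (-7 - (1 + 5)/3)*(25 + 53) = (-7 - ⅓*6)*78 = (-7 - 2)*78 = -9*78 = -702)
40613 + b = 40613 - 702 = 39911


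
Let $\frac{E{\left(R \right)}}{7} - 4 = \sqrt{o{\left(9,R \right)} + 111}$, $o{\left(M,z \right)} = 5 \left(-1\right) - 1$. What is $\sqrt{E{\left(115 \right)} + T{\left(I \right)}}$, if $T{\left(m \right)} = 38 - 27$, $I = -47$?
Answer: $\sqrt{39 + 7 \sqrt{105}} \approx 10.523$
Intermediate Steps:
$o{\left(M,z \right)} = -6$ ($o{\left(M,z \right)} = -5 - 1 = -6$)
$T{\left(m \right)} = 11$ ($T{\left(m \right)} = 38 - 27 = 11$)
$E{\left(R \right)} = 28 + 7 \sqrt{105}$ ($E{\left(R \right)} = 28 + 7 \sqrt{-6 + 111} = 28 + 7 \sqrt{105}$)
$\sqrt{E{\left(115 \right)} + T{\left(I \right)}} = \sqrt{\left(28 + 7 \sqrt{105}\right) + 11} = \sqrt{39 + 7 \sqrt{105}}$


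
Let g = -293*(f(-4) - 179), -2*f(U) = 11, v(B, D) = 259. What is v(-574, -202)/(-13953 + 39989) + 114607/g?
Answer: 5995818007/2814934212 ≈ 2.1300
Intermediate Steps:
f(U) = -11/2 (f(U) = -½*11 = -11/2)
g = 108117/2 (g = -293*(-11/2 - 179) = -293*(-369/2) = 108117/2 ≈ 54059.)
v(-574, -202)/(-13953 + 39989) + 114607/g = 259/(-13953 + 39989) + 114607/(108117/2) = 259/26036 + 114607*(2/108117) = 259*(1/26036) + 229214/108117 = 259/26036 + 229214/108117 = 5995818007/2814934212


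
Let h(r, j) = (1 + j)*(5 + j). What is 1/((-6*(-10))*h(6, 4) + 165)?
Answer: 1/2865 ≈ 0.00034904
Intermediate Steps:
1/((-6*(-10))*h(6, 4) + 165) = 1/((-6*(-10))*(5 + 4**2 + 6*4) + 165) = 1/(60*(5 + 16 + 24) + 165) = 1/(60*45 + 165) = 1/(2700 + 165) = 1/2865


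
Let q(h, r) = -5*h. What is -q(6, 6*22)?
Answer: 30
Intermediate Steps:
-q(6, 6*22) = -(-5)*6 = -1*(-30) = 30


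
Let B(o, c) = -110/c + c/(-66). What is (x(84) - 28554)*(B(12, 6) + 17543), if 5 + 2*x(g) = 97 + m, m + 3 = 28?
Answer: -998743097/2 ≈ -4.9937e+8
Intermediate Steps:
m = 25 (m = -3 + 28 = 25)
x(g) = 117/2 (x(g) = -5/2 + (97 + 25)/2 = -5/2 + (½)*122 = -5/2 + 61 = 117/2)
B(o, c) = -110/c - c/66 (B(o, c) = -110/c + c*(-1/66) = -110/c - c/66)
(x(84) - 28554)*(B(12, 6) + 17543) = (117/2 - 28554)*((-110/6 - 1/66*6) + 17543) = -56991*((-110*⅙ - 1/11) + 17543)/2 = -56991*((-55/3 - 1/11) + 17543)/2 = -56991*(-608/33 + 17543)/2 = -56991/2*578311/33 = -998743097/2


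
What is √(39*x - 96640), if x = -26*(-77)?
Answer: I*√18562 ≈ 136.24*I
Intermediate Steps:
x = 2002
√(39*x - 96640) = √(39*2002 - 96640) = √(78078 - 96640) = √(-18562) = I*√18562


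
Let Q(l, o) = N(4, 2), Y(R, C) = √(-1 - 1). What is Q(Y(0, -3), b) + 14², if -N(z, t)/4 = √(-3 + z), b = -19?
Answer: 192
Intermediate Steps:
N(z, t) = -4*√(-3 + z)
Y(R, C) = I*√2 (Y(R, C) = √(-2) = I*√2)
Q(l, o) = -4 (Q(l, o) = -4*√(-3 + 4) = -4*√1 = -4*1 = -4)
Q(Y(0, -3), b) + 14² = -4 + 14² = -4 + 196 = 192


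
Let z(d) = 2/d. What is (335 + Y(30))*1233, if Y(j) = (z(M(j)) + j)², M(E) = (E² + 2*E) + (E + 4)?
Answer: 376170959088/247009 ≈ 1.5229e+6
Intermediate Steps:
M(E) = 4 + E² + 3*E (M(E) = (E² + 2*E) + (4 + E) = 4 + E² + 3*E)
Y(j) = (j + 2/(4 + j² + 3*j))² (Y(j) = (2/(4 + j² + 3*j) + j)² = (j + 2/(4 + j² + 3*j))²)
(335 + Y(30))*1233 = (335 + (30 + 2/(4 + 30² + 3*30))²)*1233 = (335 + (30 + 2/(4 + 900 + 90))²)*1233 = (335 + (30 + 2/994)²)*1233 = (335 + (30 + 2*(1/994))²)*1233 = (335 + (30 + 1/497)²)*1233 = (335 + (14911/497)²)*1233 = (335 + 222337921/247009)*1233 = (305085936/247009)*1233 = 376170959088/247009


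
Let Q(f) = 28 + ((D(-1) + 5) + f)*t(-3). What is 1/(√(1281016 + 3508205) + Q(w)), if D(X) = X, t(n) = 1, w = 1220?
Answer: -1252/3221717 + √4789221/3221717 ≈ 0.00029066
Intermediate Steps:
Q(f) = 32 + f (Q(f) = 28 + ((-1 + 5) + f)*1 = 28 + (4 + f)*1 = 28 + (4 + f) = 32 + f)
1/(√(1281016 + 3508205) + Q(w)) = 1/(√(1281016 + 3508205) + (32 + 1220)) = 1/(√4789221 + 1252) = 1/(1252 + √4789221)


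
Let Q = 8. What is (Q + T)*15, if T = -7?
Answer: 15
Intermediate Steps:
(Q + T)*15 = (8 - 7)*15 = 1*15 = 15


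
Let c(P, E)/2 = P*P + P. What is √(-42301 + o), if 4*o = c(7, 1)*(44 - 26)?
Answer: 7*I*√853 ≈ 204.44*I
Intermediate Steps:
c(P, E) = 2*P + 2*P² (c(P, E) = 2*(P*P + P) = 2*(P² + P) = 2*(P + P²) = 2*P + 2*P²)
o = 504 (o = ((2*7*(1 + 7))*(44 - 26))/4 = ((2*7*8)*18)/4 = (112*18)/4 = (¼)*2016 = 504)
√(-42301 + o) = √(-42301 + 504) = √(-41797) = 7*I*√853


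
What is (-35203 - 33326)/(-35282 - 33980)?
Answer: 68529/69262 ≈ 0.98942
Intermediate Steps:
(-35203 - 33326)/(-35282 - 33980) = -68529/(-69262) = -68529*(-1/69262) = 68529/69262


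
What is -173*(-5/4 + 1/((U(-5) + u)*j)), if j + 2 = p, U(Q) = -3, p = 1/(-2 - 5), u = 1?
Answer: 10553/60 ≈ 175.88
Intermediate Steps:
p = -⅐ (p = 1/(-7) = -⅐ ≈ -0.14286)
j = -15/7 (j = -2 - ⅐ = -15/7 ≈ -2.1429)
-173*(-5/4 + 1/((U(-5) + u)*j)) = -173*(-5/4 + 1/((-3 + 1)*(-15/7))) = -173*(-5*¼ - 7/15/(-2)) = -173*(-5/4 - ½*(-7/15)) = -173*(-5/4 + 7/30) = -173*(-61/60) = 10553/60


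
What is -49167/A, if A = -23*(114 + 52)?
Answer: 49167/3818 ≈ 12.878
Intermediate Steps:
A = -3818 (A = -23*166 = -3818)
-49167/A = -49167/(-3818) = -49167*(-1/3818) = 49167/3818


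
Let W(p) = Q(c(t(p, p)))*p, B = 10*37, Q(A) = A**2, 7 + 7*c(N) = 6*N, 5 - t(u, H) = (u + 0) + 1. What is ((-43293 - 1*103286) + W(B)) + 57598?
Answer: 1791327261/49 ≈ 3.6558e+7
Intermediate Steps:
t(u, H) = 4 - u (t(u, H) = 5 - ((u + 0) + 1) = 5 - (u + 1) = 5 - (1 + u) = 5 + (-1 - u) = 4 - u)
c(N) = -1 + 6*N/7 (c(N) = -1 + (6*N)/7 = -1 + 6*N/7)
B = 370
W(p) = p*(17/7 - 6*p/7)**2 (W(p) = (-1 + 6*(4 - p)/7)**2*p = (-1 + (24/7 - 6*p/7))**2*p = (17/7 - 6*p/7)**2*p = p*(17/7 - 6*p/7)**2)
((-43293 - 1*103286) + W(B)) + 57598 = ((-43293 - 1*103286) + (1/49)*370*(-17 + 6*370)**2) + 57598 = ((-43293 - 103286) + (1/49)*370*(-17 + 2220)**2) + 57598 = (-146579 + (1/49)*370*2203**2) + 57598 = (-146579 + (1/49)*370*4853209) + 57598 = (-146579 + 1795687330/49) + 57598 = 1788504959/49 + 57598 = 1791327261/49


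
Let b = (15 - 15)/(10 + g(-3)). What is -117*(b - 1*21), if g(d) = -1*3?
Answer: 2457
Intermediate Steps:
g(d) = -3
b = 0 (b = (15 - 15)/(10 - 3) = 0/7 = 0*(1/7) = 0)
-117*(b - 1*21) = -117*(0 - 1*21) = -117*(0 - 21) = -117*(-21) = 2457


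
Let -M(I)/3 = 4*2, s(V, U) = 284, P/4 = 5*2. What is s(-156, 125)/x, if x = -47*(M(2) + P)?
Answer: -71/188 ≈ -0.37766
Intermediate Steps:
P = 40 (P = 4*(5*2) = 4*10 = 40)
M(I) = -24 (M(I) = -12*2 = -3*8 = -24)
x = -752 (x = -47*(-24 + 40) = -47*16 = -752)
s(-156, 125)/x = 284/(-752) = 284*(-1/752) = -71/188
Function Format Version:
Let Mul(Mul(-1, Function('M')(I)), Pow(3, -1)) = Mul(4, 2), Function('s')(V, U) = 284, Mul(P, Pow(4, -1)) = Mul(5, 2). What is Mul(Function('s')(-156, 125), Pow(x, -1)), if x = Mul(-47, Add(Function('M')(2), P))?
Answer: Rational(-71, 188) ≈ -0.37766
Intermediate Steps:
P = 40 (P = Mul(4, Mul(5, 2)) = Mul(4, 10) = 40)
Function('M')(I) = -24 (Function('M')(I) = Mul(-3, Mul(4, 2)) = Mul(-3, 8) = -24)
x = -752 (x = Mul(-47, Add(-24, 40)) = Mul(-47, 16) = -752)
Mul(Function('s')(-156, 125), Pow(x, -1)) = Mul(284, Pow(-752, -1)) = Mul(284, Rational(-1, 752)) = Rational(-71, 188)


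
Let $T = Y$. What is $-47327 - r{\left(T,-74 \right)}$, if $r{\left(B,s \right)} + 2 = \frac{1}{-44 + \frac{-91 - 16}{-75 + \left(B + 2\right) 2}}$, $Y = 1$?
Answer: $- \frac{138614856}{2929} \approx -47325.0$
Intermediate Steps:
$T = 1$
$r{\left(B,s \right)} = -2 + \frac{1}{-44 - \frac{107}{-71 + 2 B}}$ ($r{\left(B,s \right)} = -2 + \frac{1}{-44 + \frac{-91 - 16}{-75 + \left(B + 2\right) 2}} = -2 + \frac{1}{-44 - \frac{107}{-75 + \left(2 + B\right) 2}} = -2 + \frac{1}{-44 - \frac{107}{-75 + \left(4 + 2 B\right)}} = -2 + \frac{1}{-44 - \frac{107}{-71 + 2 B}}$)
$-47327 - r{\left(T,-74 \right)} = -47327 - \frac{6105 - 178}{-3017 + 88 \cdot 1} = -47327 - \frac{6105 - 178}{-3017 + 88} = -47327 - \frac{1}{-2929} \cdot 5927 = -47327 - \left(- \frac{1}{2929}\right) 5927 = -47327 - - \frac{5927}{2929} = -47327 + \frac{5927}{2929} = - \frac{138614856}{2929}$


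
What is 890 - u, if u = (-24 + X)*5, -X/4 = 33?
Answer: 1670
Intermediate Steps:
X = -132 (X = -4*33 = -132)
u = -780 (u = (-24 - 132)*5 = -156*5 = -780)
890 - u = 890 - 1*(-780) = 890 + 780 = 1670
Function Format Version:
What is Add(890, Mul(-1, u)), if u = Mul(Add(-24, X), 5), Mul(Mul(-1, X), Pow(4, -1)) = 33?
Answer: 1670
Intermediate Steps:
X = -132 (X = Mul(-4, 33) = -132)
u = -780 (u = Mul(Add(-24, -132), 5) = Mul(-156, 5) = -780)
Add(890, Mul(-1, u)) = Add(890, Mul(-1, -780)) = Add(890, 780) = 1670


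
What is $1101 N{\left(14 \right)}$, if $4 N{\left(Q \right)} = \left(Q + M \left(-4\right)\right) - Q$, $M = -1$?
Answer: $1101$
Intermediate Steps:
$N{\left(Q \right)} = 1$ ($N{\left(Q \right)} = \frac{\left(Q - -4\right) - Q}{4} = \frac{\left(Q + 4\right) - Q}{4} = \frac{\left(4 + Q\right) - Q}{4} = \frac{1}{4} \cdot 4 = 1$)
$1101 N{\left(14 \right)} = 1101 \cdot 1 = 1101$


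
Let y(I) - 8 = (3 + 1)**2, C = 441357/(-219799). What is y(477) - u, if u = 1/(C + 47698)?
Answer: 251604532481/10483531345 ≈ 24.000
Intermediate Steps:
C = -441357/219799 (C = 441357*(-1/219799) = -441357/219799 ≈ -2.0080)
y(I) = 24 (y(I) = 8 + (3 + 1)**2 = 8 + 4**2 = 8 + 16 = 24)
u = 219799/10483531345 (u = 1/(-441357/219799 + 47698) = 1/(10483531345/219799) = 219799/10483531345 ≈ 2.0966e-5)
y(477) - u = 24 - 1*219799/10483531345 = 24 - 219799/10483531345 = 251604532481/10483531345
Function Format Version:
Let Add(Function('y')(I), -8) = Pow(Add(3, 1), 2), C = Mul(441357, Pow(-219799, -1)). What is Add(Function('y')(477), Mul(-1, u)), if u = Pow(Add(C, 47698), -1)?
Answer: Rational(251604532481, 10483531345) ≈ 24.000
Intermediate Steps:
C = Rational(-441357, 219799) (C = Mul(441357, Rational(-1, 219799)) = Rational(-441357, 219799) ≈ -2.0080)
Function('y')(I) = 24 (Function('y')(I) = Add(8, Pow(Add(3, 1), 2)) = Add(8, Pow(4, 2)) = Add(8, 16) = 24)
u = Rational(219799, 10483531345) (u = Pow(Add(Rational(-441357, 219799), 47698), -1) = Pow(Rational(10483531345, 219799), -1) = Rational(219799, 10483531345) ≈ 2.0966e-5)
Add(Function('y')(477), Mul(-1, u)) = Add(24, Mul(-1, Rational(219799, 10483531345))) = Add(24, Rational(-219799, 10483531345)) = Rational(251604532481, 10483531345)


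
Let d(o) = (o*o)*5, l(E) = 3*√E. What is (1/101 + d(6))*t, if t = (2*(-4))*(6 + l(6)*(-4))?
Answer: -872688/101 + 1745376*√6/101 ≈ 33689.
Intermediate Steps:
d(o) = 5*o² (d(o) = o²*5 = 5*o²)
t = -48 + 96*√6 (t = (2*(-4))*(6 + (3*√6)*(-4)) = -8*(6 - 12*√6) = -48 + 96*√6 ≈ 187.15)
(1/101 + d(6))*t = (1/101 + 5*6²)*(-48 + 96*√6) = (1/101 + 5*36)*(-48 + 96*√6) = (1/101 + 180)*(-48 + 96*√6) = 18181*(-48 + 96*√6)/101 = -872688/101 + 1745376*√6/101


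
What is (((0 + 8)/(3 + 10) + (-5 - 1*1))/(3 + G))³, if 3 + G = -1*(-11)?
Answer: -343000/2924207 ≈ -0.11730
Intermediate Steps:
G = 8 (G = -3 - 1*(-11) = -3 + 11 = 8)
(((0 + 8)/(3 + 10) + (-5 - 1*1))/(3 + G))³ = (((0 + 8)/(3 + 10) + (-5 - 1*1))/(3 + 8))³ = ((8/13 + (-5 - 1))/11)³ = ((8*(1/13) - 6)*(1/11))³ = ((8/13 - 6)*(1/11))³ = (-70/13*1/11)³ = (-70/143)³ = -343000/2924207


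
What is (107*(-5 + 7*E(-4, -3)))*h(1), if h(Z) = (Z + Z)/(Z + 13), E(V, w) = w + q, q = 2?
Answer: -1284/7 ≈ -183.43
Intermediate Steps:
E(V, w) = 2 + w (E(V, w) = w + 2 = 2 + w)
h(Z) = 2*Z/(13 + Z) (h(Z) = (2*Z)/(13 + Z) = 2*Z/(13 + Z))
(107*(-5 + 7*E(-4, -3)))*h(1) = (107*(-5 + 7*(2 - 3)))*(2*1/(13 + 1)) = (107*(-5 + 7*(-1)))*(2*1/14) = (107*(-5 - 7))*(2*1*(1/14)) = (107*(-12))*(⅐) = -1284*⅐ = -1284/7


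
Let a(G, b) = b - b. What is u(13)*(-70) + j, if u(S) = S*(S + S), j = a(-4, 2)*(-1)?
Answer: -23660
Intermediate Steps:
a(G, b) = 0
j = 0 (j = 0*(-1) = 0)
u(S) = 2*S**2 (u(S) = S*(2*S) = 2*S**2)
u(13)*(-70) + j = (2*13**2)*(-70) + 0 = (2*169)*(-70) + 0 = 338*(-70) + 0 = -23660 + 0 = -23660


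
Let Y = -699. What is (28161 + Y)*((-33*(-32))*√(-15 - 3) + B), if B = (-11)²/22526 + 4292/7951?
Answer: 1340745136653/89552113 + 86999616*I*√2 ≈ 14972.0 + 1.2304e+8*I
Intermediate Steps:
B = 97643663/179104226 (B = 121*(1/22526) + 4292*(1/7951) = 121/22526 + 4292/7951 = 97643663/179104226 ≈ 0.54518)
(28161 + Y)*((-33*(-32))*√(-15 - 3) + B) = (28161 - 699)*((-33*(-32))*√(-15 - 3) + 97643663/179104226) = 27462*(1056*√(-18) + 97643663/179104226) = 27462*(1056*(3*I*√2) + 97643663/179104226) = 27462*(3168*I*√2 + 97643663/179104226) = 27462*(97643663/179104226 + 3168*I*√2) = 1340745136653/89552113 + 86999616*I*√2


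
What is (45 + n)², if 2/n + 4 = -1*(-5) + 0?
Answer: 2209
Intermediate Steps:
n = 2 (n = 2/(-4 + (-1*(-5) + 0)) = 2/(-4 + (5 + 0)) = 2/(-4 + 5) = 2/1 = 2*1 = 2)
(45 + n)² = (45 + 2)² = 47² = 2209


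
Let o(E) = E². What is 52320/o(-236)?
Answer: 3270/3481 ≈ 0.93939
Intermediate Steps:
52320/o(-236) = 52320/((-236)²) = 52320/55696 = 52320*(1/55696) = 3270/3481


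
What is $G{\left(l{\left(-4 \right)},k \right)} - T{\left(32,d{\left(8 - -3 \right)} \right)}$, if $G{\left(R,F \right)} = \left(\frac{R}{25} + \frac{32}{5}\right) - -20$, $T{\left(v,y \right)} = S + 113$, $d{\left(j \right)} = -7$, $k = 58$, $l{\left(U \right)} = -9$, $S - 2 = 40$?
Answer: $- \frac{3224}{25} \approx -128.96$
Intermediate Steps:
$S = 42$ ($S = 2 + 40 = 42$)
$T{\left(v,y \right)} = 155$ ($T{\left(v,y \right)} = 42 + 113 = 155$)
$G{\left(R,F \right)} = \frac{132}{5} + \frac{R}{25}$ ($G{\left(R,F \right)} = \left(R \frac{1}{25} + 32 \cdot \frac{1}{5}\right) + 20 = \left(\frac{R}{25} + \frac{32}{5}\right) + 20 = \left(\frac{32}{5} + \frac{R}{25}\right) + 20 = \frac{132}{5} + \frac{R}{25}$)
$G{\left(l{\left(-4 \right)},k \right)} - T{\left(32,d{\left(8 - -3 \right)} \right)} = \left(\frac{132}{5} + \frac{1}{25} \left(-9\right)\right) - 155 = \left(\frac{132}{5} - \frac{9}{25}\right) - 155 = \frac{651}{25} - 155 = - \frac{3224}{25}$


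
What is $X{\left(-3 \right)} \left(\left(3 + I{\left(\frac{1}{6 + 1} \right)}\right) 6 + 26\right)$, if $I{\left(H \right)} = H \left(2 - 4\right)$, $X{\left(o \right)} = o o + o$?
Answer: $\frac{1776}{7} \approx 253.71$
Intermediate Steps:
$X{\left(o \right)} = o + o^{2}$ ($X{\left(o \right)} = o^{2} + o = o + o^{2}$)
$I{\left(H \right)} = - 2 H$ ($I{\left(H \right)} = H \left(-2\right) = - 2 H$)
$X{\left(-3 \right)} \left(\left(3 + I{\left(\frac{1}{6 + 1} \right)}\right) 6 + 26\right) = - 3 \left(1 - 3\right) \left(\left(3 - \frac{2}{6 + 1}\right) 6 + 26\right) = \left(-3\right) \left(-2\right) \left(\left(3 - \frac{2}{7}\right) 6 + 26\right) = 6 \left(\left(3 - \frac{2}{7}\right) 6 + 26\right) = 6 \left(\frac{19}{7} \cdot 6 + 26\right) = 6 \left(\frac{114}{7} + 26\right) = 6 \cdot \frac{296}{7} = \frac{1776}{7}$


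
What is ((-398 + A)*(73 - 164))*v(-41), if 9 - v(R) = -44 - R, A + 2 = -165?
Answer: 616980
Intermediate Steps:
A = -167 (A = -2 - 165 = -167)
v(R) = 53 + R (v(R) = 9 - (-44 - R) = 9 + (44 + R) = 53 + R)
((-398 + A)*(73 - 164))*v(-41) = ((-398 - 167)*(73 - 164))*(53 - 41) = -565*(-91)*12 = 51415*12 = 616980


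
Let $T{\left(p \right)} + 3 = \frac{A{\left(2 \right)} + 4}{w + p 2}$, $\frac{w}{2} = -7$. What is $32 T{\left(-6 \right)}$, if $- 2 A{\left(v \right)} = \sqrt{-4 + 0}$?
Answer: $- \frac{1312}{13} + \frac{16 i}{13} \approx -100.92 + 1.2308 i$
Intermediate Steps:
$A{\left(v \right)} = - i$ ($A{\left(v \right)} = - \frac{\sqrt{-4 + 0}}{2} = - \frac{\sqrt{-4}}{2} = - \frac{2 i}{2} = - i$)
$w = -14$ ($w = 2 \left(-7\right) = -14$)
$T{\left(p \right)} = -3 + \frac{4 - i}{-14 + 2 p}$ ($T{\left(p \right)} = -3 + \frac{- i + 4}{-14 + p 2} = -3 + \frac{4 - i}{-14 + 2 p}$)
$32 T{\left(-6 \right)} = 32 \frac{46 - i - -36}{2 \left(-7 - 6\right)} = 32 \frac{46 - i + 36}{2 \left(-13\right)} = 32 \cdot \frac{1}{2} \left(- \frac{1}{13}\right) \left(82 - i\right) = 32 \left(- \frac{41}{13} + \frac{i}{26}\right) = - \frac{1312}{13} + \frac{16 i}{13}$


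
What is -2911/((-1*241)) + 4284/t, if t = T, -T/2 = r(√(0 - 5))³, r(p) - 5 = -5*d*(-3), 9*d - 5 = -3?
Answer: 31546381/3765625 ≈ 8.3775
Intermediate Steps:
d = 2/9 (d = 5/9 + (⅑)*(-3) = 5/9 - ⅓ = 2/9 ≈ 0.22222)
r(p) = 25/3 (r(p) = 5 - 5*2/9*(-3) = 5 - 10/9*(-3) = 5 + 10/3 = 25/3)
T = -31250/27 (T = -2*(25/3)³ = -2*15625/27 = -31250/27 ≈ -1157.4)
t = -31250/27 ≈ -1157.4
-2911/((-1*241)) + 4284/t = -2911/((-1*241)) + 4284/(-31250/27) = -2911/(-241) + 4284*(-27/31250) = -2911*(-1/241) - 57834/15625 = 2911/241 - 57834/15625 = 31546381/3765625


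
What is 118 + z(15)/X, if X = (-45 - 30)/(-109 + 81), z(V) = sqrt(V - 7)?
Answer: 118 + 56*sqrt(2)/75 ≈ 119.06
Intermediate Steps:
z(V) = sqrt(-7 + V)
X = 75/28 (X = -75/(-28) = -75*(-1/28) = 75/28 ≈ 2.6786)
118 + z(15)/X = 118 + sqrt(-7 + 15)/(75/28) = 118 + sqrt(8)*(28/75) = 118 + (2*sqrt(2))*(28/75) = 118 + 56*sqrt(2)/75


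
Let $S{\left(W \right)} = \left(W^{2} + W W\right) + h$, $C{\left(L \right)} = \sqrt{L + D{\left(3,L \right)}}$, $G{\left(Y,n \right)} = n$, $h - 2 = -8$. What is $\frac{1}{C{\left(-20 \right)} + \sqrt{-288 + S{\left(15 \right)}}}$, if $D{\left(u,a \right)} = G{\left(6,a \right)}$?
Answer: $\frac{1}{2 \left(\sqrt{39} + i \sqrt{10}\right)} \approx 0.063725 - 0.032268 i$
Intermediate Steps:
$h = -6$ ($h = 2 - 8 = -6$)
$D{\left(u,a \right)} = a$
$C{\left(L \right)} = \sqrt{2} \sqrt{L}$ ($C{\left(L \right)} = \sqrt{L + L} = \sqrt{2 L} = \sqrt{2} \sqrt{L}$)
$S{\left(W \right)} = -6 + 2 W^{2}$ ($S{\left(W \right)} = \left(W^{2} + W W\right) - 6 = \left(W^{2} + W^{2}\right) - 6 = 2 W^{2} - 6 = -6 + 2 W^{2}$)
$\frac{1}{C{\left(-20 \right)} + \sqrt{-288 + S{\left(15 \right)}}} = \frac{1}{\sqrt{2} \sqrt{-20} + \sqrt{-288 - \left(6 - 2 \cdot 15^{2}\right)}} = \frac{1}{\sqrt{2} \cdot 2 i \sqrt{5} + \sqrt{-288 + \left(-6 + 2 \cdot 225\right)}} = \frac{1}{2 i \sqrt{10} + \sqrt{-288 + \left(-6 + 450\right)}} = \frac{1}{2 i \sqrt{10} + \sqrt{-288 + 444}} = \frac{1}{2 i \sqrt{10} + \sqrt{156}} = \frac{1}{2 i \sqrt{10} + 2 \sqrt{39}} = \frac{1}{2 \sqrt{39} + 2 i \sqrt{10}}$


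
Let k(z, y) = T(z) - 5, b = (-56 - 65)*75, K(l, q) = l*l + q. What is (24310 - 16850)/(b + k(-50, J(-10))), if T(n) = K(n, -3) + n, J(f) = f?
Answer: -7460/6633 ≈ -1.1247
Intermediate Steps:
K(l, q) = q + l² (K(l, q) = l² + q = q + l²)
T(n) = -3 + n + n² (T(n) = (-3 + n²) + n = -3 + n + n²)
b = -9075 (b = -121*75 = -9075)
k(z, y) = -8 + z + z² (k(z, y) = (-3 + z + z²) - 5 = -8 + z + z²)
(24310 - 16850)/(b + k(-50, J(-10))) = (24310 - 16850)/(-9075 + (-8 - 50 + (-50)²)) = 7460/(-9075 + (-8 - 50 + 2500)) = 7460/(-9075 + 2442) = 7460/(-6633) = 7460*(-1/6633) = -7460/6633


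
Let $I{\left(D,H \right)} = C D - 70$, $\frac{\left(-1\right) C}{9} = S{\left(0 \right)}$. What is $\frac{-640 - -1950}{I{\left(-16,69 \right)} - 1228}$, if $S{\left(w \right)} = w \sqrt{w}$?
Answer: $- \frac{655}{649} \approx -1.0092$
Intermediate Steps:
$S{\left(w \right)} = w^{\frac{3}{2}}$
$C = 0$ ($C = - 9 \cdot 0^{\frac{3}{2}} = \left(-9\right) 0 = 0$)
$I{\left(D,H \right)} = -70$ ($I{\left(D,H \right)} = 0 D - 70 = 0 - 70 = -70$)
$\frac{-640 - -1950}{I{\left(-16,69 \right)} - 1228} = \frac{-640 - -1950}{-70 - 1228} = \frac{-640 + \left(-500 + 2450\right)}{-1298} = \left(-640 + 1950\right) \left(- \frac{1}{1298}\right) = 1310 \left(- \frac{1}{1298}\right) = - \frac{655}{649}$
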